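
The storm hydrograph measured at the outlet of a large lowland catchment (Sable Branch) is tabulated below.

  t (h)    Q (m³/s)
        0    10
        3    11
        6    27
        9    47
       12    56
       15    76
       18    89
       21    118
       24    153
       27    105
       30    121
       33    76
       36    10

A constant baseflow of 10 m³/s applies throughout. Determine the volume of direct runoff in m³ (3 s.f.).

Direct-runoff ordinates (Q − Q_b): 0.0, 1.0, 17.0, 37.0, 46.0, 66.0, 79.0, 108.0, 143.0, 95.0, 111.0, 66.0, 0.0 m³/s.
ΣQ_DR = 769.0 m³/s.
With Δt = 3 h = 10800 s, V = ΣQ_DR · Δt = 769.0 × 10800 = 8.31 × 10^6 m³.

V ≈ 8.31 × 10^6 m³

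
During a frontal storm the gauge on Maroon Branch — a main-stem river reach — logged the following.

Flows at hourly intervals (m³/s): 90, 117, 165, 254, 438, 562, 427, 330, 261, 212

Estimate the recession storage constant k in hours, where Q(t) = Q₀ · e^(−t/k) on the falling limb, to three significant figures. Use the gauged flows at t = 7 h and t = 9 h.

k ≈ 4.52 h

On the falling limb, Q drops from 330 to 212 m³/s between t = 7 h and t = 9 h (Δt = 2 h).
k = −Δt / ln(Q₂/Q₁) = −2 / ln(212/330) = 4.52 h.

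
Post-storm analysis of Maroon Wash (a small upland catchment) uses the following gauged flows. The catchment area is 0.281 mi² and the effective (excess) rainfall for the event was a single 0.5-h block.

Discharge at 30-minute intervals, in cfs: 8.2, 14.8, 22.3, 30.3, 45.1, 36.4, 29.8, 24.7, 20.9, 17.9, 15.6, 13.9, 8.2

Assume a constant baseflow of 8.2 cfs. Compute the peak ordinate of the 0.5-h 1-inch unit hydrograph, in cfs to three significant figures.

Direct runoff: 0.0, 6.6, 14.1, 22.1, 36.9, 28.2, 21.6, 16.5, 12.7, 9.7, 7.4, 5.7, 0.0 cfs; ΣQ_DR = 181.5 cfs, peak = 36.9 cfs.
Runoff depth d = ΣQ_DR·Δt / A = 181.5 × 1800 / (0.281 mi²) = 0.5004 in.
The 1-inch UH is the DRH scaled by (1 in)/d, so U_p = 36.9 × 1/0.5004 = 73.7 cfs.

U_p ≈ 73.7 cfs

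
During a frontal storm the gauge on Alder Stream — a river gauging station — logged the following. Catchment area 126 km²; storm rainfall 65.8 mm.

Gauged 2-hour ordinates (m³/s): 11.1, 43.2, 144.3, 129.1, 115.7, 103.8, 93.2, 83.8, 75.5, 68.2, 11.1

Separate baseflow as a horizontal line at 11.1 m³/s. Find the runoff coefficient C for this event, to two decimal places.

ΣQ_DR = 756.9 m³/s; V = ΣQ_DR·Δt = 5.450 × 10^6 m³.
Runoff depth d = V / A = 43.25 mm.
C = d / P = 43.25 / 65.8 = 0.66.

C ≈ 0.66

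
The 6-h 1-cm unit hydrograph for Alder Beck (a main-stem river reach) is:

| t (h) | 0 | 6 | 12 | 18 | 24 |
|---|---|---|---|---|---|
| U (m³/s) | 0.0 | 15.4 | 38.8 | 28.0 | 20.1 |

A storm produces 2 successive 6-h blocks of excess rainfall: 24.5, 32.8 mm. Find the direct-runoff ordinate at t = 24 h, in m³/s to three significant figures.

Q ≈ 141 m³/s

By discrete convolution, Q_j = Σ (P_i / 10 mm) · U_{j−i}.
At t = 24 h (j=4): Q = (24.5/10)·20.1 + (32.8/10)·28.0 = 141 m³/s.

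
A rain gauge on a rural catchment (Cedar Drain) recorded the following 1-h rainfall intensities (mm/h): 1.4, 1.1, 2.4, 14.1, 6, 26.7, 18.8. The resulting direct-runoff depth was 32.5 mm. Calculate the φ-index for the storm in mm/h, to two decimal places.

Only the 3 blocks with intensity above φ contribute runoff: 14.1, 26.7, 18.8 mm/h.
Σ(I−φ)·Δt = d  ⇒  (14.1+26.7+18.8 − 3φ)·1 = 32.5
φ = (59.60 − 32.5/1) / 3 = 9.03 mm/h.

φ ≈ 9.03 mm/h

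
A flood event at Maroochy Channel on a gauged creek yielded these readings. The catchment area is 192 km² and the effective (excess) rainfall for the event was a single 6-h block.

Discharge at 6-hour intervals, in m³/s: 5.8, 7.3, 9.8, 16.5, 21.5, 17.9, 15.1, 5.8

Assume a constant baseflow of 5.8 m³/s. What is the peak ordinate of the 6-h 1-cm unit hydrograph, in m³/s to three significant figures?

U_p ≈ 26.2 m³/s

Direct runoff: 0.0, 1.5, 4.0, 10.7, 15.7, 12.1, 9.3, 0.0 m³/s; ΣQ_DR = 53.30 m³/s, peak = 15.7 m³/s.
Runoff depth d = ΣQ_DR·Δt / A = 53.30 × 21600 / (192 km²) = 5.996 mm.
The 1-cm UH is the DRH scaled by (10 mm)/d, so U_p = 15.7 × 10/5.996 = 26.2 m³/s.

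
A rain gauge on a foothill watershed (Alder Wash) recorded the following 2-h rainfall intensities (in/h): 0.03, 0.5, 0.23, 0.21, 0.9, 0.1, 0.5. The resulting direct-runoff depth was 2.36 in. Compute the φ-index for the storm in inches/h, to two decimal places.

Only the 3 blocks with intensity above φ contribute runoff: 0.5, 0.9, 0.5 in/h.
Σ(I−φ)·Δt = d  ⇒  (0.5+0.9+0.5 − 3φ)·2 = 2.36
φ = (1.900 − 2.36/2) / 3 = 0.24 in/h.

φ ≈ 0.24 in/h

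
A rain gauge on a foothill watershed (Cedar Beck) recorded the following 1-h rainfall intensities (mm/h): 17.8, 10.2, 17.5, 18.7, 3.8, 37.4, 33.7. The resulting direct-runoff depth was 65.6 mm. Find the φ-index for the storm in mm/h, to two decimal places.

Only the 5 blocks with intensity above φ contribute runoff: 17.8, 17.5, 18.7, 37.4, 33.7 mm/h.
Σ(I−φ)·Δt = d  ⇒  (17.8+17.5+18.7+37.4+33.7 − 5φ)·1 = 65.6
φ = (125.1 − 65.6/1) / 5 = 11.90 mm/h.

φ ≈ 11.90 mm/h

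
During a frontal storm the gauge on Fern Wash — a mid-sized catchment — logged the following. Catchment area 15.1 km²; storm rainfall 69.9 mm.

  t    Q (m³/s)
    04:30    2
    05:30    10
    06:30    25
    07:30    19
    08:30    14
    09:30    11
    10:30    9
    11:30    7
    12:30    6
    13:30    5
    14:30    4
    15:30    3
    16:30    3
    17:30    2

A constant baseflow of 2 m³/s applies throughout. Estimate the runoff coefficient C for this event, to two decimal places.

C ≈ 0.31

ΣQ_DR = 92.00 m³/s; V = ΣQ_DR·Δt = 3.312 × 10^5 m³.
Runoff depth d = V / A = 21.93 mm.
C = d / P = 21.93 / 69.9 = 0.31.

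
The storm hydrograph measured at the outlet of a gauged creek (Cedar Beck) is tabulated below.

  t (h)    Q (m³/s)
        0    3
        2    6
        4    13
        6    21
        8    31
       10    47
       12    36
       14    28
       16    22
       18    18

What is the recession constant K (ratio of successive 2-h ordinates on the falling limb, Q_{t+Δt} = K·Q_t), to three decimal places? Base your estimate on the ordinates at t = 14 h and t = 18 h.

Using the recession-limb readings at t = 14 h and t = 18 h: Q falls from 28 to 18 m³/s over 2 intervals.
K = (Q₂/Q₁)^(1/2) = (18/28)^(1/2) = 0.802.

K ≈ 0.802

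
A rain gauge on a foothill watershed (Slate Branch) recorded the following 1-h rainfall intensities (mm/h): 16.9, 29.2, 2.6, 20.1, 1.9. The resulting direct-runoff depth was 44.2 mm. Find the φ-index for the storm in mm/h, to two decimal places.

Only the 3 blocks with intensity above φ contribute runoff: 16.9, 29.2, 20.1 mm/h.
Σ(I−φ)·Δt = d  ⇒  (16.9+29.2+20.1 − 3φ)·1 = 44.2
φ = (66.20 − 44.2/1) / 3 = 7.33 mm/h.

φ ≈ 7.33 mm/h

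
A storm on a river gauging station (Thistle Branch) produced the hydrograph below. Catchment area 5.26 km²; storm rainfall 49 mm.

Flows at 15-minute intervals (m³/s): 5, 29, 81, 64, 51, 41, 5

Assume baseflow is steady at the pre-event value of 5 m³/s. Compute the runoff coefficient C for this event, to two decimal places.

C ≈ 0.84

ΣQ_DR = 241.0 m³/s; V = ΣQ_DR·Δt = 2.169 × 10^5 m³.
Runoff depth d = V / A = 41.24 mm.
C = d / P = 41.24 / 49 = 0.84.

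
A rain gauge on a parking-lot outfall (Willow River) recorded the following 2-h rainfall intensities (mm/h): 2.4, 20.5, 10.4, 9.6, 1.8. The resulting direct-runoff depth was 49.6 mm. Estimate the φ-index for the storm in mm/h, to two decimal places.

φ ≈ 5.23 mm/h

Only the 3 blocks with intensity above φ contribute runoff: 20.5, 10.4, 9.6 mm/h.
Σ(I−φ)·Δt = d  ⇒  (20.5+10.4+9.6 − 3φ)·2 = 49.6
φ = (40.50 − 49.6/2) / 3 = 5.23 mm/h.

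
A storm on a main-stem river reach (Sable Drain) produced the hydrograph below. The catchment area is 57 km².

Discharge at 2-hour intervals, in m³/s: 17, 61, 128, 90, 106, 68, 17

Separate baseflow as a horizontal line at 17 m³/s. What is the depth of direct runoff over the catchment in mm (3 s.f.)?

Direct runoff: 0.0, 44.0, 111.0, 73.0, 89.0, 51.0, 0.0 m³/s; ΣQ_DR = 368.0 m³/s.
V = ΣQ_DR · Δt = 368.0 × 7200 s = 2.650 × 10^6 m³.
Over A = 57 km², depth = V / A = 46.5 mm.

d ≈ 46.5 mm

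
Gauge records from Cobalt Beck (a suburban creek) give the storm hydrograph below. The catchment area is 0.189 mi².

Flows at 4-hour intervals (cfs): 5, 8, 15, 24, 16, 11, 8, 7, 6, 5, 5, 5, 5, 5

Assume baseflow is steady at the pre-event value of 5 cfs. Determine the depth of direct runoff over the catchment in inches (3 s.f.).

Direct runoff: 0.0, 3.0, 10.0, 19.0, 11.0, 6.0, 3.0, 2.0, 1.0, 0.0, 0.0, 0.0, 0.0, 0.0 cfs; ΣQ_DR = 55.00 cfs.
V = ΣQ_DR · Δt = 55.00 × 14400 s = 7.920 × 10^5 ft³.
Over A = 0.189 mi², depth = V / A = 1.80 in.

d ≈ 1.80 in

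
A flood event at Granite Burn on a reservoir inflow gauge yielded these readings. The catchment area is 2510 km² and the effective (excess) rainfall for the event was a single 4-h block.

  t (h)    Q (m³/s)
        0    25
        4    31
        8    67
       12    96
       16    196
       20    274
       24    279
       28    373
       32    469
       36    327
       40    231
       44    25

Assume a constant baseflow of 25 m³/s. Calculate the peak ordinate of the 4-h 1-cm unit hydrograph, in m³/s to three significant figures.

Direct runoff: 0.0, 6.0, 42.0, 71.0, 171.0, 249.0, 254.0, 348.0, 444.0, 302.0, 206.0, 0.0 m³/s; ΣQ_DR = 2093 m³/s, peak = 444.0 m³/s.
Runoff depth d = ΣQ_DR·Δt / A = 2093 × 14400 / (2510 km²) = 12.01 mm.
The 1-cm UH is the DRH scaled by (10 mm)/d, so U_p = 444.0 × 10/12.01 = 370 m³/s.

U_p ≈ 370 m³/s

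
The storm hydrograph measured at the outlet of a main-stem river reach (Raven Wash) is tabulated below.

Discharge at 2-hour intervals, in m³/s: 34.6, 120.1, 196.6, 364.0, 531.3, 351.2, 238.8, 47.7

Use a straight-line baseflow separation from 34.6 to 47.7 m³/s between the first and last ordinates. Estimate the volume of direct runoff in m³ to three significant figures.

V ≈ 1.12 × 10^7 m³

Direct-runoff ordinates (Q − Q_b): 0.00, 83.63, 158.26, 323.79, 489.21, 307.24, 192.97, 0.00 m³/s.
ΣQ_DR = 1555 m³/s.
With Δt = 2 h = 7200 s, V = ΣQ_DR · Δt = 1555 × 7200 = 1.12 × 10^7 m³.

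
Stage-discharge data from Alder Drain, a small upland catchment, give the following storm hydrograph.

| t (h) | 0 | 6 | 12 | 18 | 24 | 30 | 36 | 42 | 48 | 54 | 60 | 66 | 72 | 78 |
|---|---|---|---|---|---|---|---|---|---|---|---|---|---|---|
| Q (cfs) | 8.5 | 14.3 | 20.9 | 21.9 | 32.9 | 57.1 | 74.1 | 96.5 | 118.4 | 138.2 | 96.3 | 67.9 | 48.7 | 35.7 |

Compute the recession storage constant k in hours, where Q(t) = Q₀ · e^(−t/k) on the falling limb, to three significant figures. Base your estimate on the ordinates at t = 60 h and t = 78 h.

k ≈ 18.1 h

On the falling limb, Q drops from 96.3 to 35.7 cfs between t = 60 h and t = 78 h (Δt = 18 h).
k = −Δt / ln(Q₂/Q₁) = −18 / ln(35.7/96.3) = 18.1 h.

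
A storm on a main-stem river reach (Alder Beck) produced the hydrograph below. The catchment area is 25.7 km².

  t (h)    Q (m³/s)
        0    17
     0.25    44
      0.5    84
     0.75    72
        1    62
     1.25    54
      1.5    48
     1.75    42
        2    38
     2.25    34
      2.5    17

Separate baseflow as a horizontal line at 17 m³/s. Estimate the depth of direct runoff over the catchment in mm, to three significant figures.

Direct runoff: 0.0, 27.0, 67.0, 55.0, 45.0, 37.0, 31.0, 25.0, 21.0, 17.0, 0.0 m³/s; ΣQ_DR = 325.0 m³/s.
V = ΣQ_DR · Δt = 325.0 × 900 s = 2.925 × 10^5 m³.
Over A = 25.7 km², depth = V / A = 11.4 mm.

d ≈ 11.4 mm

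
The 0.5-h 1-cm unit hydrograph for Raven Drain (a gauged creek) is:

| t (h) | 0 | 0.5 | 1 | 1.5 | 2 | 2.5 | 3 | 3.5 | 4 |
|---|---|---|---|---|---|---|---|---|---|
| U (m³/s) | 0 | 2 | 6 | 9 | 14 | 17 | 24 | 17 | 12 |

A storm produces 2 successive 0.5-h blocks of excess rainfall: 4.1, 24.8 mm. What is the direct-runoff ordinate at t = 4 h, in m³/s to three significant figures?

By discrete convolution, Q_j = Σ (P_i / 10 mm) · U_{j−i}.
At t = 4 h (j=8): Q = (4.1/10)·12 + (24.8/10)·17 = 47.1 m³/s.

Q ≈ 47.1 m³/s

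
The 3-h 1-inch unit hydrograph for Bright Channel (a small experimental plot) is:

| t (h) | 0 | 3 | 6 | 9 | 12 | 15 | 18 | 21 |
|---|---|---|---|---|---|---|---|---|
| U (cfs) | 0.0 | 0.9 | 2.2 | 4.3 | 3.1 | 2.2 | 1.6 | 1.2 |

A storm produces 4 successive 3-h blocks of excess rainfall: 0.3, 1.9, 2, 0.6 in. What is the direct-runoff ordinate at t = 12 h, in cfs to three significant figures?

Q ≈ 14.0 cfs

By discrete convolution, Q_j = Σ (P_i / 1 in) · U_{j−i}.
At t = 12 h (j=4): Q = (0.3/1)·3.1 + (1.9/1)·4.3 + (2/1)·2.2 + (0.6/1)·0.9 = 14.0 cfs.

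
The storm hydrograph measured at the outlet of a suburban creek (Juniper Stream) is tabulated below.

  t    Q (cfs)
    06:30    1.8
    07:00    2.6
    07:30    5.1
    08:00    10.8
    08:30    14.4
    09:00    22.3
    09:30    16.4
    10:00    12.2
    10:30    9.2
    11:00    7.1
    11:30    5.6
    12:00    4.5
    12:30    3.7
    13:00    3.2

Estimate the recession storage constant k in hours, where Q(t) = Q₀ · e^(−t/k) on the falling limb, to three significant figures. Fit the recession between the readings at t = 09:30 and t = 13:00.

k ≈ 2.14 h

On the falling limb, Q drops from 16.4 to 3.2 cfs between t = 09:30 and t = 13:00 (Δt = 3.5 h).
k = −Δt / ln(Q₂/Q₁) = −3.5 / ln(3.2/16.4) = 2.14 h.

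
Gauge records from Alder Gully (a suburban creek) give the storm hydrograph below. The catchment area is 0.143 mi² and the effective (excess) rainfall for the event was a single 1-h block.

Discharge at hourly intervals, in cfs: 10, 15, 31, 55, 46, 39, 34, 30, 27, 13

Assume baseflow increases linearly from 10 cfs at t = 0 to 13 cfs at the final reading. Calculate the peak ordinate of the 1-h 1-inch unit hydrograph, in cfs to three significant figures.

U_p ≈ 21.9 cfs

Direct runoff: 0.00, 4.67, 20.33, 44.00, 34.67, 27.33, 22.00, 17.67, 14.33, 0.00 cfs; ΣQ_DR = 185.0 cfs, peak = 44.00 cfs.
Runoff depth d = ΣQ_DR·Δt / A = 185.0 × 3600 / (0.143 mi²) = 2.005 in.
The 1-inch UH is the DRH scaled by (1 in)/d, so U_p = 44.00 × 1/2.005 = 21.9 cfs.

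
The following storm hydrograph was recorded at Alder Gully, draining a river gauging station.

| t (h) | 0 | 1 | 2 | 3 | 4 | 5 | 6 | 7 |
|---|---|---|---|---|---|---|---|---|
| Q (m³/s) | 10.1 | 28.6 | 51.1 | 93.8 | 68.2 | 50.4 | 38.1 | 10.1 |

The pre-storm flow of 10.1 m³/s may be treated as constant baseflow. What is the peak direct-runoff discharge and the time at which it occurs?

Subtracting baseflow gives direct-runoff ordinates: 0.0, 18.5, 41.0, 83.7, 58.1, 40.3, 28.0, 0.0 m³/s.
The maximum is 83.7 m³/s, occurring at the reading for t = 3 h.

Q_p = 83.7 m³/s at t = 3 h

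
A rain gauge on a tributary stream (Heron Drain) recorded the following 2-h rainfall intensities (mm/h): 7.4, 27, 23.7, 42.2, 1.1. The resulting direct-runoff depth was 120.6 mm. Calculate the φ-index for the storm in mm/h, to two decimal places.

Only the 3 blocks with intensity above φ contribute runoff: 27, 23.7, 42.2 mm/h.
Σ(I−φ)·Δt = d  ⇒  (27+23.7+42.2 − 3φ)·2 = 120.6
φ = (92.90 − 120.6/2) / 3 = 10.87 mm/h.

φ ≈ 10.87 mm/h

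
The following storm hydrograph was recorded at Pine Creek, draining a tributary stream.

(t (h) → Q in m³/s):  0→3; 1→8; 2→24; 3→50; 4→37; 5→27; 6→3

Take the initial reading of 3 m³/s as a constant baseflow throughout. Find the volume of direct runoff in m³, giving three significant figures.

V ≈ 4.72 × 10^5 m³

Direct-runoff ordinates (Q − Q_b): 0.0, 5.0, 21.0, 47.0, 34.0, 24.0, 0.0 m³/s.
ΣQ_DR = 131.0 m³/s.
With Δt = 1 h = 3600 s, V = ΣQ_DR · Δt = 131.0 × 3600 = 4.72 × 10^5 m³.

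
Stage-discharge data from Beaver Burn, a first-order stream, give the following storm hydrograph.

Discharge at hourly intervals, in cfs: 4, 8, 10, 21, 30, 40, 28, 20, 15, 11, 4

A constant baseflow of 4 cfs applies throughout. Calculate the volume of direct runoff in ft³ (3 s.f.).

V ≈ 5.29 × 10^5 ft³

Direct-runoff ordinates (Q − Q_b): 0.0, 4.0, 6.0, 17.0, 26.0, 36.0, 24.0, 16.0, 11.0, 7.0, 0.0 cfs.
ΣQ_DR = 147.0 cfs.
With Δt = 1 h = 3600 s, V = ΣQ_DR · Δt = 147.0 × 3600 = 5.29 × 10^5 ft³.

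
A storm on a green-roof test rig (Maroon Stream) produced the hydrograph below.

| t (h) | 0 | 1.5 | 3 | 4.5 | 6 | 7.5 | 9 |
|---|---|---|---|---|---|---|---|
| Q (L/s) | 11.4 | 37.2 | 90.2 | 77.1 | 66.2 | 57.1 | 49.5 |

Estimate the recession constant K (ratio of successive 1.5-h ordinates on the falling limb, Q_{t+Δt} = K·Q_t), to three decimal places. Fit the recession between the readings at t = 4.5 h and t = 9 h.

Using the recession-limb readings at t = 4.5 h and t = 9 h: Q falls from 77.1 to 49.5 L/s over 3 intervals.
K = (Q₂/Q₁)^(1/3) = (49.5/77.1)^(1/3) = 0.863.

K ≈ 0.863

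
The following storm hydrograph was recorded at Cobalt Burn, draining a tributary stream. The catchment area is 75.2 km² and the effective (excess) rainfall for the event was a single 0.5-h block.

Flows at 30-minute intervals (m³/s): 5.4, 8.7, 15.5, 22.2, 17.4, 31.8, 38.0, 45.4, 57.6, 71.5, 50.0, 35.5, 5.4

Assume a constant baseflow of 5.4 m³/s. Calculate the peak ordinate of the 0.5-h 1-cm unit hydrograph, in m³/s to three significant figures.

U_p ≈ 82.6 m³/s

Direct runoff: 0.0, 3.3, 10.1, 16.8, 12.0, 26.4, 32.6, 40.0, 52.2, 66.1, 44.6, 30.1, 0.0 m³/s; ΣQ_DR = 334.2 m³/s, peak = 66.1 m³/s.
Runoff depth d = ΣQ_DR·Δt / A = 334.2 × 1800 / (75.2 km²) = 7.999 mm.
The 1-cm UH is the DRH scaled by (10 mm)/d, so U_p = 66.1 × 10/7.999 = 82.6 m³/s.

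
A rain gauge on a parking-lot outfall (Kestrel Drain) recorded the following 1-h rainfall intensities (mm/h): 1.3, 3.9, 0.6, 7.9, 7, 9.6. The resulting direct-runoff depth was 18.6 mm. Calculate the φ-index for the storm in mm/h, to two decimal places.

Only the 4 blocks with intensity above φ contribute runoff: 3.9, 7.9, 7, 9.6 mm/h.
Σ(I−φ)·Δt = d  ⇒  (3.9+7.9+7+9.6 − 4φ)·1 = 18.6
φ = (28.40 − 18.6/1) / 4 = 2.45 mm/h.

φ ≈ 2.45 mm/h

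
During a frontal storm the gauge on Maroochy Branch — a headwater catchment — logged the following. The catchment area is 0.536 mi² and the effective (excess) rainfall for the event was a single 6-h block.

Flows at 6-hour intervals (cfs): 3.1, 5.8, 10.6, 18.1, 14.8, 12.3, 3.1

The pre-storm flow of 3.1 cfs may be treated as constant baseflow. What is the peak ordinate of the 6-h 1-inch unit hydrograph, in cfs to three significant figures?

Direct runoff: 0.0, 2.7, 7.5, 15.0, 11.7, 9.2, 0.0 cfs; ΣQ_DR = 46.10 cfs, peak = 15.0 cfs.
Runoff depth d = ΣQ_DR·Δt / A = 46.10 × 21600 / (0.536 mi²) = 0.7997 in.
The 1-inch UH is the DRH scaled by (1 in)/d, so U_p = 15.0 × 1/0.7997 = 18.8 cfs.

U_p ≈ 18.8 cfs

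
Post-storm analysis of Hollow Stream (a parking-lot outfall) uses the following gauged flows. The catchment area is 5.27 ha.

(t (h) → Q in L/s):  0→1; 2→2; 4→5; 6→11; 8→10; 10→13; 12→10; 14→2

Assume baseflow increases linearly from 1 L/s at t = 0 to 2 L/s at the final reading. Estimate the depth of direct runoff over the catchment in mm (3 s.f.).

d ≈ 5.74 mm

Direct runoff: 0.00, 0.86, 3.71, 9.57, 8.43, 11.29, 8.14, 0.00 L/s; ΣQ_DR = 42.00 L/s.
V = ΣQ_DR · Δt = 42.00 × 7200 s = 3.024 × 10^5 L.
Over A = 5.27 ha, depth = V / A = 5.74 mm.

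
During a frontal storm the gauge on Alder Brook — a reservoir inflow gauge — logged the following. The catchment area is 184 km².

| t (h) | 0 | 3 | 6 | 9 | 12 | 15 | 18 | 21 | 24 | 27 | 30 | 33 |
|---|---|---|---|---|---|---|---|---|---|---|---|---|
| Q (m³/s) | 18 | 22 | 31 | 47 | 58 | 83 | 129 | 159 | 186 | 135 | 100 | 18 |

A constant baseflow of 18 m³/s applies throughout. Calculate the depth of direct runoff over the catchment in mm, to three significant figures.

d ≈ 45.2 mm

Direct runoff: 0.0, 4.0, 13.0, 29.0, 40.0, 65.0, 111.0, 141.0, 168.0, 117.0, 82.0, 0.0 m³/s; ΣQ_DR = 770.0 m³/s.
V = ΣQ_DR · Δt = 770.0 × 10800 s = 8.316 × 10^6 m³.
Over A = 184 km², depth = V / A = 45.2 mm.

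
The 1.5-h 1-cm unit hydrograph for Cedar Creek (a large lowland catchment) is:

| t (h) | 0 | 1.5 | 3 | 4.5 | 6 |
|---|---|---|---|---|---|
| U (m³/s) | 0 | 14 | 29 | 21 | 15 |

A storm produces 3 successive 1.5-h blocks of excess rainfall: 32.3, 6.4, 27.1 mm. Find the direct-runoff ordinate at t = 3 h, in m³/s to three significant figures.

Q ≈ 103 m³/s

By discrete convolution, Q_j = Σ (P_i / 10 mm) · U_{j−i}.
At t = 3 h (j=2): Q = (32.3/10)·29 + (6.4/10)·14 + (27.1/10)·0 = 103 m³/s.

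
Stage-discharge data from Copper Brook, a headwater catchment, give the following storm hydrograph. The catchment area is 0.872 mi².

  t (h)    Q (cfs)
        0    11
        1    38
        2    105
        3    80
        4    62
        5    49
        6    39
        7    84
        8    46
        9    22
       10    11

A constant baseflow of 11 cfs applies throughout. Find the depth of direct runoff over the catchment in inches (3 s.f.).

d ≈ 0.757 in

Direct runoff: 0.0, 27.0, 94.0, 69.0, 51.0, 38.0, 28.0, 73.0, 35.0, 11.0, 0.0 cfs; ΣQ_DR = 426.0 cfs.
V = ΣQ_DR · Δt = 426.0 × 3600 s = 1.534 × 10^6 ft³.
Over A = 0.872 mi², depth = V / A = 0.757 in.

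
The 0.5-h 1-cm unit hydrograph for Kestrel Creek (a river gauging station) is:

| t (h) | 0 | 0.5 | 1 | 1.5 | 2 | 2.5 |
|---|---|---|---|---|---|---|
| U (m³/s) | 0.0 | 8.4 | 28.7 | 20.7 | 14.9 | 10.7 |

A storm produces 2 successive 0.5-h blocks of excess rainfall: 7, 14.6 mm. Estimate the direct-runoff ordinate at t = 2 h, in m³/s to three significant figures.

Q ≈ 40.7 m³/s

By discrete convolution, Q_j = Σ (P_i / 10 mm) · U_{j−i}.
At t = 2 h (j=4): Q = (7/10)·14.9 + (14.6/10)·20.7 = 40.7 m³/s.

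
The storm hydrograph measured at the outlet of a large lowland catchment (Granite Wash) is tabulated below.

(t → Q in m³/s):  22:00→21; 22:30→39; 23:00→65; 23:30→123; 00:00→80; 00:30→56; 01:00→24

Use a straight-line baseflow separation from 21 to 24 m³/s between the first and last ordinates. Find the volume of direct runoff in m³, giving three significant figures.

Direct-runoff ordinates (Q − Q_b): 0.00, 17.50, 43.00, 100.50, 57.00, 32.50, 0.00 m³/s.
ΣQ_DR = 250.5 m³/s.
With Δt = 0.5 h = 1800 s, V = ΣQ_DR · Δt = 250.5 × 1800 = 4.51 × 10^5 m³.

V ≈ 4.51 × 10^5 m³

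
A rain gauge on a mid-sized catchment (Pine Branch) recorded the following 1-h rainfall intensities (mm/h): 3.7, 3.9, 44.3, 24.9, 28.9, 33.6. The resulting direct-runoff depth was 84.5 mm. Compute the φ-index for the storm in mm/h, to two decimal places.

Only the 4 blocks with intensity above φ contribute runoff: 44.3, 24.9, 28.9, 33.6 mm/h.
Σ(I−φ)·Δt = d  ⇒  (44.3+24.9+28.9+33.6 − 4φ)·1 = 84.5
φ = (131.7 − 84.5/1) / 4 = 11.80 mm/h.

φ ≈ 11.80 mm/h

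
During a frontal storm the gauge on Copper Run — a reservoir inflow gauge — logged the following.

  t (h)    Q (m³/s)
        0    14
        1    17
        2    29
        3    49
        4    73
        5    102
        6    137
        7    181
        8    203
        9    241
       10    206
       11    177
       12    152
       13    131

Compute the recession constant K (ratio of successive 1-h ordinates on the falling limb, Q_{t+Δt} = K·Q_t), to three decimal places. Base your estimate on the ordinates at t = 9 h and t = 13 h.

Using the recession-limb readings at t = 9 h and t = 13 h: Q falls from 241 to 131 m³/s over 4 intervals.
K = (Q₂/Q₁)^(1/4) = (131/241)^(1/4) = 0.859.

K ≈ 0.859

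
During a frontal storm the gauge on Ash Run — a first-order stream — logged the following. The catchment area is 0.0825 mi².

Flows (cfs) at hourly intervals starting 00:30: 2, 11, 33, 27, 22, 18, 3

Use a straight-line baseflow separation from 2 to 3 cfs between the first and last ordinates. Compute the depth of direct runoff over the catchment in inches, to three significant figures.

d ≈ 1.85 in

Direct runoff: 0.00, 8.83, 30.67, 24.50, 19.33, 15.17, 0.00 cfs; ΣQ_DR = 98.50 cfs.
V = ΣQ_DR · Δt = 98.50 × 3600 s = 3.546 × 10^5 ft³.
Over A = 0.0825 mi², depth = V / A = 1.85 in.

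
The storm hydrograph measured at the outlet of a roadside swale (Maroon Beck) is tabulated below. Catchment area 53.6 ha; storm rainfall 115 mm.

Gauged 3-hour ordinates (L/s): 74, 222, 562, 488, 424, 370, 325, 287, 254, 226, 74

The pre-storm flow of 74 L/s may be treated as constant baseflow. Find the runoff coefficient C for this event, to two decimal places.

C ≈ 0.44

ΣQ_DR = 2492 L/s; V = ΣQ_DR·Δt = 2.691 × 10^7 L.
Runoff depth d = V / A = 50.21 mm.
C = d / P = 50.21 / 115 = 0.44.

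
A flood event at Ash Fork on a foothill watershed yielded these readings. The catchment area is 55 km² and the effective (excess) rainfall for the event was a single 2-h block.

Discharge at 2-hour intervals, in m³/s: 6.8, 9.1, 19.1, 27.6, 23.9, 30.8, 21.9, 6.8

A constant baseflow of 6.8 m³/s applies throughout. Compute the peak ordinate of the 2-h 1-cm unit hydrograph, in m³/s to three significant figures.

Direct runoff: 0.0, 2.3, 12.3, 20.8, 17.1, 24.0, 15.1, 0.0 m³/s; ΣQ_DR = 91.60 m³/s, peak = 24.0 m³/s.
Runoff depth d = ΣQ_DR·Δt / A = 91.60 × 7200 / (55 km²) = 11.99 mm.
The 1-cm UH is the DRH scaled by (10 mm)/d, so U_p = 24.0 × 10/11.99 = 20.0 m³/s.

U_p ≈ 20.0 m³/s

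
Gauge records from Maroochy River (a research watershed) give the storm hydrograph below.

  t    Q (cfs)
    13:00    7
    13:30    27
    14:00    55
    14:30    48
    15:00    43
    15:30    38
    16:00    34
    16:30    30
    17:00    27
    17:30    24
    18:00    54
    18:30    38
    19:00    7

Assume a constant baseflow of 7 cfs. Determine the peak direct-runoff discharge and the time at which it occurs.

Q_p = 48.0 cfs at t = 14:00

Subtracting baseflow gives direct-runoff ordinates: 0.0, 20.0, 48.0, 41.0, 36.0, 31.0, 27.0, 23.0, 20.0, 17.0, 47.0, 31.0, 0.0 cfs.
The maximum is 48.0 cfs, occurring at the reading for t = 14:00.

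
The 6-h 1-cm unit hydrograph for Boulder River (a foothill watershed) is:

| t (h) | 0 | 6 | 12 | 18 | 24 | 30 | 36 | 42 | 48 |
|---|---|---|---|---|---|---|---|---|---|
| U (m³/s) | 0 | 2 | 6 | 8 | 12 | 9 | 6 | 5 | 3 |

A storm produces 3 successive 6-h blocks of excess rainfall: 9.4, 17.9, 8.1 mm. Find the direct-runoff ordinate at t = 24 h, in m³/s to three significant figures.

By discrete convolution, Q_j = Σ (P_i / 10 mm) · U_{j−i}.
At t = 24 h (j=4): Q = (9.4/10)·12 + (17.9/10)·8 + (8.1/10)·6 = 30.5 m³/s.

Q ≈ 30.5 m³/s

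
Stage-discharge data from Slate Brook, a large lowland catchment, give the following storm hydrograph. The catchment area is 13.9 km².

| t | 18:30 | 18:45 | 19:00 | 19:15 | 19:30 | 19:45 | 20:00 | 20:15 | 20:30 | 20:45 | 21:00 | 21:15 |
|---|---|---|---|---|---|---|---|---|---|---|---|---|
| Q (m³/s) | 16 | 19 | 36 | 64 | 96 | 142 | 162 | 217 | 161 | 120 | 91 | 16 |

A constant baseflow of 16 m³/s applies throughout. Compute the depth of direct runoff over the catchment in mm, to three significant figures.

Direct runoff: 0.0, 3.0, 20.0, 48.0, 80.0, 126.0, 146.0, 201.0, 145.0, 104.0, 75.0, 0.0 m³/s; ΣQ_DR = 948.0 m³/s.
V = ΣQ_DR · Δt = 948.0 × 900 s = 8.532 × 10^5 m³.
Over A = 13.9 km², depth = V / A = 61.4 mm.

d ≈ 61.4 mm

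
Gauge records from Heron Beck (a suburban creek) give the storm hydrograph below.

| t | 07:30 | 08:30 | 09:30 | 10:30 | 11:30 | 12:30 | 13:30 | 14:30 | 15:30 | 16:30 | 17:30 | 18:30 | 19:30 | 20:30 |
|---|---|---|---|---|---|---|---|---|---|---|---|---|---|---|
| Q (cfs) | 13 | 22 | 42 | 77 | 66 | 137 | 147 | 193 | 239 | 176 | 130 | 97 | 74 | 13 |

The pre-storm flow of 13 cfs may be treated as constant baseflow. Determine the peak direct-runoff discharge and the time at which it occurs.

Q_p = 226.0 cfs at t = 15:30

Subtracting baseflow gives direct-runoff ordinates: 0.0, 9.0, 29.0, 64.0, 53.0, 124.0, 134.0, 180.0, 226.0, 163.0, 117.0, 84.0, 61.0, 0.0 cfs.
The maximum is 226.0 cfs, occurring at the reading for t = 15:30.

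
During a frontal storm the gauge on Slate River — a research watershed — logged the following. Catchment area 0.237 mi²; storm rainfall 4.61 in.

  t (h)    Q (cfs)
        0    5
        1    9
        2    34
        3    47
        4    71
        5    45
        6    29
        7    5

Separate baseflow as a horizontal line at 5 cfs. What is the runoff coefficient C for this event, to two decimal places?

C ≈ 0.29

ΣQ_DR = 205.0 cfs; V = ΣQ_DR·Δt = 7.380 × 10^5 ft³.
Runoff depth d = V / A = 1.340 in.
C = d / P = 1.340 / 4.61 = 0.29.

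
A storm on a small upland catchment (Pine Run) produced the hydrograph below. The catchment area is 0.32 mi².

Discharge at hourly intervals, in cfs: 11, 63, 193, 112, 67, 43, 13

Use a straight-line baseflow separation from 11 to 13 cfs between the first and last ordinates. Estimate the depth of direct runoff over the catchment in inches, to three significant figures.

Direct runoff: 0.00, 51.67, 181.33, 100.00, 54.67, 30.33, 0.00 cfs; ΣQ_DR = 418.0 cfs.
V = ΣQ_DR · Δt = 418.0 × 3600 s = 1.505 × 10^6 ft³.
Over A = 0.32 mi², depth = V / A = 2.02 in.

d ≈ 2.02 in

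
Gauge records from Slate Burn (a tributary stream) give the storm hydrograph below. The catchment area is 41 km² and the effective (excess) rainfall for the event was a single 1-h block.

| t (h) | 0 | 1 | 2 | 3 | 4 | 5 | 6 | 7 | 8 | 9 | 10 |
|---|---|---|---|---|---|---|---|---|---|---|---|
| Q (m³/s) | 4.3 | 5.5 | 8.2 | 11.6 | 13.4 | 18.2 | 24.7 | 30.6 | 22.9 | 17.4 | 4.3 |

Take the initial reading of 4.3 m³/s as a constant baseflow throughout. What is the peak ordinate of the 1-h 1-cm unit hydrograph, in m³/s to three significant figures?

Direct runoff: 0.0, 1.2, 3.9, 7.3, 9.1, 13.9, 20.4, 26.3, 18.6, 13.1, 0.0 m³/s; ΣQ_DR = 113.8 m³/s, peak = 26.3 m³/s.
Runoff depth d = ΣQ_DR·Δt / A = 113.8 × 3600 / (41 km²) = 9.992 mm.
The 1-cm UH is the DRH scaled by (10 mm)/d, so U_p = 26.3 × 10/9.992 = 26.3 m³/s.

U_p ≈ 26.3 m³/s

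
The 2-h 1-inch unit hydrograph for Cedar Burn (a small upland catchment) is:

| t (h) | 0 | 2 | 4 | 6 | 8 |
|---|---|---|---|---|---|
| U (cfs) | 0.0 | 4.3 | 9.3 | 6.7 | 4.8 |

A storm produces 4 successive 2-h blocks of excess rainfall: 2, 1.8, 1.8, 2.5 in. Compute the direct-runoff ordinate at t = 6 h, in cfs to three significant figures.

Q ≈ 37.9 cfs

By discrete convolution, Q_j = Σ (P_i / 1 in) · U_{j−i}.
At t = 6 h (j=3): Q = (2/1)·6.7 + (1.8/1)·9.3 + (1.8/1)·4.3 + (2.5/1)·0.0 = 37.9 cfs.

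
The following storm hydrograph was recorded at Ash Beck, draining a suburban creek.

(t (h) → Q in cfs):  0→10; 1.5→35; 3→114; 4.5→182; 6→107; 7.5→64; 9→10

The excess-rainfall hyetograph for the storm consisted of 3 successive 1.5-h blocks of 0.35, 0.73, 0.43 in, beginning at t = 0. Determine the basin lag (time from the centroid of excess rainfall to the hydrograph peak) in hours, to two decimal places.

Centroid of excess rainfall: t_c = Σ P_i·t̄_i / ΣP_i = 2.3295 h (block centres at 0.75, 2.25, 3.75 h).
Hydrograph peak occurs at t = 4.5 h, so basin lag t_L = 4.5 − 2.3295 = 2.17 h.

t_L ≈ 2.17 h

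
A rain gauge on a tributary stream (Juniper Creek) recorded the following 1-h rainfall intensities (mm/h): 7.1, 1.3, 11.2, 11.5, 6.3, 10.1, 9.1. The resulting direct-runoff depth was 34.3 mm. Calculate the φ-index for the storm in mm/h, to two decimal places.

Only the 6 blocks with intensity above φ contribute runoff: 7.1, 11.2, 11.5, 6.3, 10.1, 9.1 mm/h.
Σ(I−φ)·Δt = d  ⇒  (7.1+11.2+11.5+6.3+10.1+9.1 − 6φ)·1 = 34.3
φ = (55.30 − 34.3/1) / 6 = 3.50 mm/h.

φ ≈ 3.50 mm/h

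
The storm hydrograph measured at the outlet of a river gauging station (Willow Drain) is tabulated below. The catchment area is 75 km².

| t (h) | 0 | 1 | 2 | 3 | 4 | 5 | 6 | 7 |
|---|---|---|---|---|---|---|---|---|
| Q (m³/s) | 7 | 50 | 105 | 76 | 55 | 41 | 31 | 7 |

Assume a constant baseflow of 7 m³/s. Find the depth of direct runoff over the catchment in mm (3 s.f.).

d ≈ 15.2 mm

Direct runoff: 0.0, 43.0, 98.0, 69.0, 48.0, 34.0, 24.0, 0.0 m³/s; ΣQ_DR = 316.0 m³/s.
V = ΣQ_DR · Δt = 316.0 × 3600 s = 1.138 × 10^6 m³.
Over A = 75 km², depth = V / A = 15.2 mm.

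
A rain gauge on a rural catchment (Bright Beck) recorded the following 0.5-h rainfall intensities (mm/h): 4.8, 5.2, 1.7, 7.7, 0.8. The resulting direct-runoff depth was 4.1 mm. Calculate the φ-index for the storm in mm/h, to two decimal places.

φ ≈ 3.17 mm/h

Only the 3 blocks with intensity above φ contribute runoff: 4.8, 5.2, 7.7 mm/h.
Σ(I−φ)·Δt = d  ⇒  (4.8+5.2+7.7 − 3φ)·0.5 = 4.1
φ = (17.70 − 4.1/0.5) / 3 = 3.17 mm/h.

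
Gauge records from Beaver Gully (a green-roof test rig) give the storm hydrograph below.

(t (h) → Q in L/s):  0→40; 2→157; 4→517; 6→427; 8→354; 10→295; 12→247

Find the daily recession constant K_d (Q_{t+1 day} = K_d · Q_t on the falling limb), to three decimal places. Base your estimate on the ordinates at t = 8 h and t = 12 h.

Between t = 8 h and t = 12 h the flow falls from 354 to 247 L/s over 2×2 h = 4 h.
Per-interval ratio K = (247/354)^(1/2) = 0.8353; K_d = K^(24/2) = 0.115.

K_d ≈ 0.115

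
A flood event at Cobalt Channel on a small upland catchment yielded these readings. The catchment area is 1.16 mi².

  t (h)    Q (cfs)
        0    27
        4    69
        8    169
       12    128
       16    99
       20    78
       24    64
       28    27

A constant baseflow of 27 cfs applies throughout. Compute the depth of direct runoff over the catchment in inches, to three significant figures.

d ≈ 2.38 in

Direct runoff: 0.0, 42.0, 142.0, 101.0, 72.0, 51.0, 37.0, 0.0 cfs; ΣQ_DR = 445.0 cfs.
V = ΣQ_DR · Δt = 445.0 × 14400 s = 6.408 × 10^6 ft³.
Over A = 1.16 mi², depth = V / A = 2.38 in.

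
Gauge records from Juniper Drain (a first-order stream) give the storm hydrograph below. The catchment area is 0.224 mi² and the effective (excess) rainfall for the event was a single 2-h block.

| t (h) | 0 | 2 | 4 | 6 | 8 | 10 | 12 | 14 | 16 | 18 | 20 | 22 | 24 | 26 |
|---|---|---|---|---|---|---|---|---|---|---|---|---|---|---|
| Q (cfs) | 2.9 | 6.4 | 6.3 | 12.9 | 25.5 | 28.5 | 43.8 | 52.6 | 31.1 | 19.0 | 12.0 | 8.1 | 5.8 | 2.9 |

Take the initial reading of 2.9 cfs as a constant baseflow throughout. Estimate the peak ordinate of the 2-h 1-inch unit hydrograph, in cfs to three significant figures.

Direct runoff: 0.0, 3.5, 3.4, 10.0, 22.6, 25.6, 40.9, 49.7, 28.2, 16.1, 9.1, 5.2, 2.9, 0.0 cfs; ΣQ_DR = 217.2 cfs, peak = 49.7 cfs.
Runoff depth d = ΣQ_DR·Δt / A = 217.2 × 7200 / (0.224 mi²) = 3.005 in.
The 1-inch UH is the DRH scaled by (1 in)/d, so U_p = 49.7 × 1/3.005 = 16.5 cfs.

U_p ≈ 16.5 cfs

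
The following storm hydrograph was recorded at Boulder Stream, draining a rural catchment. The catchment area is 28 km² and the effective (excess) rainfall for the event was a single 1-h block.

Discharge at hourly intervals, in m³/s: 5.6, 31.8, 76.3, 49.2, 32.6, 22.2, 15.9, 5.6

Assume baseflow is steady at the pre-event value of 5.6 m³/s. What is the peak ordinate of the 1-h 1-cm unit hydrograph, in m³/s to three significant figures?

Direct runoff: 0.0, 26.2, 70.7, 43.6, 27.0, 16.6, 10.3, 0.0 m³/s; ΣQ_DR = 194.4 m³/s, peak = 70.7 m³/s.
Runoff depth d = ΣQ_DR·Δt / A = 194.4 × 3600 / (28 km²) = 24.99 mm.
The 1-cm UH is the DRH scaled by (10 mm)/d, so U_p = 70.7 × 10/24.99 = 28.3 m³/s.

U_p ≈ 28.3 m³/s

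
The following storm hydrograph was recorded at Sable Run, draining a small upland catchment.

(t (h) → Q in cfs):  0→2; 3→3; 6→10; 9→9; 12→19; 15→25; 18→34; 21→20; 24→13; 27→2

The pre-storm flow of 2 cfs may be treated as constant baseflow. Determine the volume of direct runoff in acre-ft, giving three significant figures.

V ≈ 29.0 acre-ft

Direct-runoff ordinates (Q − Q_b): 0.0, 1.0, 8.0, 7.0, 17.0, 23.0, 32.0, 18.0, 11.0, 0.0 cfs.
ΣQ_DR = 117.0 cfs.
With Δt = 3 h = 10800 s, V = ΣQ_DR · Δt = 117.0 × 10800 = 1.26 × 10^6 ft³ = 29.0 acre-ft.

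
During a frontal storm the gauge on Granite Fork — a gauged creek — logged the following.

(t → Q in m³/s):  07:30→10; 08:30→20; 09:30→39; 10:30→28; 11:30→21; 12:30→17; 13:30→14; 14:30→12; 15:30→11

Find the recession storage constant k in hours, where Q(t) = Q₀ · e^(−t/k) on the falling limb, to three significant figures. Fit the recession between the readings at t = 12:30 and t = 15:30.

On the falling limb, Q drops from 17 to 11 m³/s between t = 12:30 and t = 15:30 (Δt = 3 h).
k = −Δt / ln(Q₂/Q₁) = −3 / ln(11/17) = 6.89 h.

k ≈ 6.89 h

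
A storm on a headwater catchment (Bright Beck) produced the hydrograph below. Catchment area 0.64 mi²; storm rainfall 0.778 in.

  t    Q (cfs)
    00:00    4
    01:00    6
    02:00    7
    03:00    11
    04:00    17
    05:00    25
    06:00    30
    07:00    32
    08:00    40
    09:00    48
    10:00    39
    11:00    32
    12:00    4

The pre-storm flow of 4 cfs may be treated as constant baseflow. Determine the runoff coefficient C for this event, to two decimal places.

C ≈ 0.76

ΣQ_DR = 243.0 cfs; V = ΣQ_DR·Δt = 8.748 × 10^5 ft³.
Runoff depth d = V / A = 0.5884 in.
C = d / P = 0.5884 / 0.778 = 0.76.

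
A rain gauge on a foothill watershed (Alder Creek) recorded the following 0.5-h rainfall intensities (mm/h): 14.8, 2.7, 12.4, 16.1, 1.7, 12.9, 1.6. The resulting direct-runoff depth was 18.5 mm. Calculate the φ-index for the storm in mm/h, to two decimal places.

Only the 4 blocks with intensity above φ contribute runoff: 14.8, 12.4, 16.1, 12.9 mm/h.
Σ(I−φ)·Δt = d  ⇒  (14.8+12.4+16.1+12.9 − 4φ)·0.5 = 18.5
φ = (56.20 − 18.5/0.5) / 4 = 4.80 mm/h.

φ ≈ 4.80 mm/h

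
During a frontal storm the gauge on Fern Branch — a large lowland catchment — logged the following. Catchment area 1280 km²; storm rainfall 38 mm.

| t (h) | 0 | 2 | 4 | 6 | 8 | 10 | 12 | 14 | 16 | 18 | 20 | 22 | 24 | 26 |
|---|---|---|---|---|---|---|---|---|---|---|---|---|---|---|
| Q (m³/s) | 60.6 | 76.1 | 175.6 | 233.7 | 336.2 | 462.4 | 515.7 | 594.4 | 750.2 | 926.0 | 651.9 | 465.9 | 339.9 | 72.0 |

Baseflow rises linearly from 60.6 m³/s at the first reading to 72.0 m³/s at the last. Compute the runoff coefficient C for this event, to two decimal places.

ΣQ_DR = 4732 m³/s; V = ΣQ_DR·Δt = 3.407 × 10^7 m³.
Runoff depth d = V / A = 26.62 mm.
C = d / P = 26.62 / 38 = 0.70.

C ≈ 0.70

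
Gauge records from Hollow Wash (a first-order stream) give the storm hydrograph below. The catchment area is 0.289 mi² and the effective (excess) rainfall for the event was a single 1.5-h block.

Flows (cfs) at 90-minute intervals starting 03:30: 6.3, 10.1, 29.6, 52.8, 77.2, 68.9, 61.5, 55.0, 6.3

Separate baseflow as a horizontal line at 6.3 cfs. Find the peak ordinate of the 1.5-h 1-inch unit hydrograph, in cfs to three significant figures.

U_p ≈ 28.3 cfs

Direct runoff: 0.0, 3.8, 23.3, 46.5, 70.9, 62.6, 55.2, 48.7, 0.0 cfs; ΣQ_DR = 311.0 cfs, peak = 70.9 cfs.
Runoff depth d = ΣQ_DR·Δt / A = 311.0 × 5400 / (0.289 mi²) = 2.501 in.
The 1-inch UH is the DRH scaled by (1 in)/d, so U_p = 70.9 × 1/2.501 = 28.3 cfs.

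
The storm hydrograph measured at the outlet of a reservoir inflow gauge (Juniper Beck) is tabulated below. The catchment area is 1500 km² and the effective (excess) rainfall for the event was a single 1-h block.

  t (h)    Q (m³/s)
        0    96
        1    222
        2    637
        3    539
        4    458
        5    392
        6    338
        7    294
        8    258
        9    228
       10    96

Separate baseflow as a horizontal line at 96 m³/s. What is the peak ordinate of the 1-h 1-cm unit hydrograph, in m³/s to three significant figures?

U_p ≈ 901 m³/s

Direct runoff: 0.0, 126.0, 541.0, 443.0, 362.0, 296.0, 242.0, 198.0, 162.0, 132.0, 0.0 m³/s; ΣQ_DR = 2502 m³/s, peak = 541.0 m³/s.
Runoff depth d = ΣQ_DR·Δt / A = 2502 × 3600 / (1500 km²) = 6.005 mm.
The 1-cm UH is the DRH scaled by (10 mm)/d, so U_p = 541.0 × 10/6.005 = 901 m³/s.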